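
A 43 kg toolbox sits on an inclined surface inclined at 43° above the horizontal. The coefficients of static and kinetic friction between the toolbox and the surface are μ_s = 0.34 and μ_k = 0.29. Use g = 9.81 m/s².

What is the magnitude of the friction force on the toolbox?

Perpendicular to the surface, N = m g cos θ = 43·9.81·cos 43° = 308.5 N.
For equilibrium along the incline, friction must balance the weight component: f = m g sin θ = 287.7 N up the slope.
The static-friction ceiling is μ_s N = 0.34 × 308.5 = 104.9 N.
|287.7| exceeds 104.9 N, so the toolbox slips down-slope; friction is kinetic, f = μ_k N = 0.29×308.5 = 89.5 N.

f ≈ 89.5 N (up the incline)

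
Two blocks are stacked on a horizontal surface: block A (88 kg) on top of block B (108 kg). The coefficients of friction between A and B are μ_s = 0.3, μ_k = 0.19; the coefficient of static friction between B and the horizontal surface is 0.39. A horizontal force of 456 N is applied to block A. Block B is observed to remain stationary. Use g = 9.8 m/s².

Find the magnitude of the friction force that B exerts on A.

f ≈ 164 N

Between the blocks, N₁ = m_A g = 862.4 N.
So the A–B interface can sustain at most μ_s N₁ = 258.7 N of static friction.
P = 456 N exceeds that limit, so A slips over B and the interface friction becomes kinetic: f₁ = μ_k N₁ = 0.19×862.4 = 164 N.
By Newton's third law B feels 164 N forward from A. With B stationary, the floor's static friction on B balances it: f₂ = 164 N (well within μ_s(m_A+m_B)g = 749.1 N).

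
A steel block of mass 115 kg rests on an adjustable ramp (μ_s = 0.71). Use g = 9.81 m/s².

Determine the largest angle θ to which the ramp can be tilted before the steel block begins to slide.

θ_max ≈ 35.4°

At the slip threshold, m g sin θ = μ_s · m g cos θ, so tan θ = μ_s.
θ_max = arctan(0.71) = 35.4°.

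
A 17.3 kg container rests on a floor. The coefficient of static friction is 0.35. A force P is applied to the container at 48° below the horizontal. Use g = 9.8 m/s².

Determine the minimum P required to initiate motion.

N = m g + P sin α (the push presses the container into the floor).
At impending slip, P cos α = μ_s N = μ_s (m g + P sin α).
Solving: P (cos α − μ_s sin α) = μ_s m g → P = 0.35×170/(cos 48° − 0.35 sin 48°) = 59.3/0.409 = 145 N.

P ≈ 145 N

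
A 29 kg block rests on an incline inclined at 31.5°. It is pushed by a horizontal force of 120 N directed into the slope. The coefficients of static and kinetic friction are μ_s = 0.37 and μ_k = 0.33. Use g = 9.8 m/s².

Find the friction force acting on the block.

f ≈ 46.2 N (up the incline)

Resolve perpendicular to the incline: N = m g cos θ + P sin θ = 29×9.8×cos 31.5° + 120×sin 31.5° = 305 N.
Along the incline, the net driving force (taking up-slope positive) is P cos θ − m g sin θ = 102.3 − 148.5 = -46.18 N, so equilibrium requires friction f = 46.18 N (up-slope).
Maximum static friction: μ_s N = 0.37 × 305 = 112.9 N.
Since 46.18 N is within the 112.9 N limit, the block stays put and friction is exactly 46.2 N.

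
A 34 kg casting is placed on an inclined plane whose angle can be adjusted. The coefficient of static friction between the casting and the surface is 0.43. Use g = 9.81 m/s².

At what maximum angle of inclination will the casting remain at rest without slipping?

At the slip threshold, m g sin θ = μ_s · m g cos θ, so tan θ = μ_s.
θ_max = arctan(0.43) = 23.3°.

θ_max ≈ 23.3°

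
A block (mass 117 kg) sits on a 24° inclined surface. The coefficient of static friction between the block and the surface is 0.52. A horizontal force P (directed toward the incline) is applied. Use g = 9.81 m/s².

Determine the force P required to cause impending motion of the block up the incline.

At impending motion up the slope, friction acts down-slope at its limit: f = μ_s N.
Perpendicular to the incline: N = m g cos θ + P sin θ.
Along the incline: P cos θ = m g sin θ + μ_s N = m g sin θ + μ_s (m g cos θ + P sin θ).
Solving, P (cos θ − μ_s sin θ) = m g (sin θ + μ_s cos θ), so P = 117×9.81×(sin 24° + 0.52 cos 24°)/(cos 24° − 0.52 sin 24°) = 1150×0.8818/0.702 = 1440 N.

P ≈ 1440 N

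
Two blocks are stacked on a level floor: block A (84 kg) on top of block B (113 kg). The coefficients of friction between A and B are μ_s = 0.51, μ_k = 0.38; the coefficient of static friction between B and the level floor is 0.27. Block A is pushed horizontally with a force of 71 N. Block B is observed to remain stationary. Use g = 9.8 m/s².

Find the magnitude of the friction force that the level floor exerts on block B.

The normal force B exerts on A is simply A's weight, N₁ = 823.2 N.
So the A–B interface can sustain at most μ_s N₁ = 419.8 N of static friction.
Since P = 71 N ≤ 419.8 N, A does not slip on B; friction on A equals P = 71 N.
By Newton's third law B feels 71 N forward from A. With B stationary, the floor's static friction on B balances it: f₂ = 71 N (well within μ_s(m_A+m_B)g = 521.3 N).

f ≈ 71 N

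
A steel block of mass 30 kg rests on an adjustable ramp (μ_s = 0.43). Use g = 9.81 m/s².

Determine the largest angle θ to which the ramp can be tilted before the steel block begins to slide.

θ_max ≈ 23.3°

At the slip threshold, m g sin θ = μ_s · m g cos θ, so tan θ = μ_s.
θ_max = arctan(0.43) = 23.3°.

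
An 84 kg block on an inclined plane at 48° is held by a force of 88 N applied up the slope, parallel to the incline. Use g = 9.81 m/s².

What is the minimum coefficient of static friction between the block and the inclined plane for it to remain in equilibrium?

N = m g cos θ = 551.4 N.
Friction must make up the shortfall along the incline: f = m g sin θ − P = 612.4 − 88 = 524.4 N.
At the threshold f = μ_s N, so μ_s,min = 524.4/551.4 = 0.951.

μ_s,min ≈ 0.951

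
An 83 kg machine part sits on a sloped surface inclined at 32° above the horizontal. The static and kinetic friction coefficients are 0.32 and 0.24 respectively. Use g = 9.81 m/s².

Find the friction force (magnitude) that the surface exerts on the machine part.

f ≈ 166 N (up the incline)

Perpendicular to the surface, N = m g cos θ = 83·9.81·cos 32° = 690.5 N.
For equilibrium along the incline, friction must balance the weight component: f = m g sin θ = 431.5 N up the slope.
Static friction can supply at most μ_s N = 221 N.
Since |431.5| > 221 N, static friction cannot hold it; the machine part slides down the incline and kinetic friction applies: f = μ_k N = 0.24 × 690.5 = 166 N.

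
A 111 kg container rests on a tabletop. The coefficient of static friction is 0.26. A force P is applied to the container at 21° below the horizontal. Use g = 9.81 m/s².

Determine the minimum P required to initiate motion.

N = m g + P sin α (the push presses the container into the tabletop).
At impending slip, P cos α = μ_s N = μ_s (m g + P sin α).
Solving: P (cos α − μ_s sin α) = μ_s m g → P = 0.26×1090/(cos 21° − 0.26 sin 21°) = 283/0.8404 = 337 N.

P ≈ 337 N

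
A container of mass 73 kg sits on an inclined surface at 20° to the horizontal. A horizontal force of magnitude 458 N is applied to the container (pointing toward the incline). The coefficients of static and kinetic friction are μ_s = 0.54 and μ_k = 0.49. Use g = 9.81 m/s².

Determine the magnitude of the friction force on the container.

Resolve perpendicular to the incline: N = m g cos θ + P sin θ = 73×9.81×cos 20° + 458×sin 20° = 829.6 N.
Parallel to the incline: P cos θ − m g sin θ = 430.4 − 244.9 = 185.4 N; the friction needed to balance this is 185.4 N acting down the slope.
The limit of static friction is μ_s N = 448 N.
Since 185.4 N is within the 448 N limit, the container stays put and friction is exactly 185 N.

f ≈ 185 N (down the incline)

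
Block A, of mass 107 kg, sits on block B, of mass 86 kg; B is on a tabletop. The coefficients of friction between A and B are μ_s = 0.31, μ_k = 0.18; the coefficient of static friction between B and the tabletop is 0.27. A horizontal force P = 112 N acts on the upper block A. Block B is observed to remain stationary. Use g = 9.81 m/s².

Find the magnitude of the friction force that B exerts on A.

f ≈ 112 N

Normal force at the A–B interface: N₁ = m_A g = 1050 N.
Maximum static friction on A from B: μ_s N₁ = 0.31×1050 = 325.4 N.
Since P = 112 N ≤ 325.4 N, A does not slip on B; friction on A equals P = 112 N.
B experiences an equal 112 N forward from A (third law). B is in equilibrium, so the floor supplies f₂ = 112 N of static friction (limit μ_s(m_A+m_B)g = 511.2 N, not exceeded).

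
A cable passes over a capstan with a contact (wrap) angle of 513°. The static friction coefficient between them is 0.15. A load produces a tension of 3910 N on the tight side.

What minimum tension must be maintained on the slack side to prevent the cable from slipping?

T_min ≈ 1020 N

Capstan equation at impending slip: T_tight/T_slack = e^{μβ}.
β = 513° = 8.954 rad; e^{μβ} = e^{0.15×8.954} = 3.831.
T_slack = T_tight / e^{μβ} = 3910 / 3.831 = 1020 N.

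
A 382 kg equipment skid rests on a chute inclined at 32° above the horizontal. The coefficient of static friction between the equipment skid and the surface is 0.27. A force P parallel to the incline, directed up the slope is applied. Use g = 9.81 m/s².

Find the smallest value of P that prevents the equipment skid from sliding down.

The equipment skid tends to slide down (tan θ > μ_s), so at the point of impending slip friction acts up-slope at its limit: f = μ_s N.
P is parallel to the surface, so N = m g cos θ = 3180 N.
Along the incline: P + μ_s N = m g sin θ, so P = 1990 − 0.27×3180 = 1130 N.

P_min ≈ 1130 N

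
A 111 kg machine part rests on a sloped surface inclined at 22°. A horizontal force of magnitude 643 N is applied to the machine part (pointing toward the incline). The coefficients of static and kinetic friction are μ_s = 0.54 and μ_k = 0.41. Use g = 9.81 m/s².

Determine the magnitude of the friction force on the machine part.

Resolve perpendicular to the incline: N = m g cos θ + P sin θ = 111×9.81×cos 22° + 643×sin 22° = 1250 N.
Along the incline, the net driving force (taking up-slope positive) is P cos θ − m g sin θ = 596.2 − 407.9 = 188.3 N, so equilibrium requires friction f = -188.3 N (down-slope).
The limit of static friction is μ_s N = 675.3 N.
Since 188.3 N is within the 675.3 N limit, the machine part stays put and friction is exactly 188 N.

f ≈ 188 N (down the incline)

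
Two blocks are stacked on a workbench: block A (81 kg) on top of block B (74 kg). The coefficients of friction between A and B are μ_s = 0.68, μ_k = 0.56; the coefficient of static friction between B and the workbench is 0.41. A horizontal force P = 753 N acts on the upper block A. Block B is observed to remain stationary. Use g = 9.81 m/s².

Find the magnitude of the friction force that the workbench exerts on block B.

f ≈ 445 N

Between the blocks, N₁ = m_A g = 794.6 N.
Maximum static friction on A from B: μ_s N₁ = 0.68×794.6 = 540.3 N.
P = 753 N exceeds that limit, so A slips over B and the interface friction becomes kinetic: f₁ = μ_k N₁ = 0.56×794.6 = 445 N.
By Newton's third law B feels 445 N forward from A. With B stationary, the floor's static friction on B balances it: f₂ = 445 N (well within μ_s(m_A+m_B)g = 623.4 N).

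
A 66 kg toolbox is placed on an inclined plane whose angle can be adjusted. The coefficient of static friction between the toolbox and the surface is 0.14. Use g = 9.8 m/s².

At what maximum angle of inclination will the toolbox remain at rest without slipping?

θ_max ≈ 7.97°

At the slip threshold, m g sin θ = μ_s · m g cos θ, so tan θ = μ_s.
θ_max = arctan(0.14) = 7.97°.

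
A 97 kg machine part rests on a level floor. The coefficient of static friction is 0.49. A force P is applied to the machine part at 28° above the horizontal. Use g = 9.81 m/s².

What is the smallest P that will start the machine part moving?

P ≈ 419 N

N = m g − P sin α (the pull lifts the machine part).
At impending slip, P cos α = μ_s N = μ_s (m g − P sin α).
Solving: P (cos α + μ_s sin α) = μ_s m g → P = 0.49×952/(cos 28° + 0.49 sin 28°) = 466/1.113 = 419 N.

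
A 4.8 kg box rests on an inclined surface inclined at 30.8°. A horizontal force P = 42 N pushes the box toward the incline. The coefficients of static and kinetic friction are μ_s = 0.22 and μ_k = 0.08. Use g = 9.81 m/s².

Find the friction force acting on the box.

f ≈ 12 N (down the incline)

Resolve perpendicular to the incline: N = m g cos θ + P sin θ = 4.8×9.81×cos 30.8° + 42×sin 30.8° = 61.95 N.
Along the incline, the net driving force (taking up-slope positive) is P cos θ − m g sin θ = 36.08 − 24.11 = 11.97 N, so equilibrium requires friction f = -11.97 N (down-slope).
Maximum static friction: μ_s N = 0.22 × 61.95 = 13.63 N.
|f_req| = 11.97 ≤ 13.63 N → the box is in equilibrium; friction equals the required value.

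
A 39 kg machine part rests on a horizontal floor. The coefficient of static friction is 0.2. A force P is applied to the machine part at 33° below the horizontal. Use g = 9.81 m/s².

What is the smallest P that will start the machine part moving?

P ≈ 105 N

N = m g + P sin α (the push presses the machine part into the horizontal floor).
At impending slip, P cos α = μ_s N = μ_s (m g + P sin α).
Solving: P (cos α − μ_s sin α) = μ_s m g → P = 0.2×383/(cos 33° − 0.2 sin 33°) = 76.5/0.7297 = 105 N.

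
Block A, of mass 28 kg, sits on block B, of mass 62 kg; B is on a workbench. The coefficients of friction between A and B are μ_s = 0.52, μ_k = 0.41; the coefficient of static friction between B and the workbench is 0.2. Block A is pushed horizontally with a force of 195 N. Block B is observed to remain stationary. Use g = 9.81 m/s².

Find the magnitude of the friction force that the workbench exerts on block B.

Between the blocks, N₁ = m_A g = 274.7 N.
So the A–B interface can sustain at most μ_s N₁ = 142.8 N of static friction.
Since P = 195 N > 142.8 N, A slides on B; the A–B friction is kinetic: f₁ = μ_k N₁ = 0.41×274.7 = 113 N.
By Newton's third law B feels 113 N forward from A. With B stationary, the floor's static friction on B balances it: f₂ = 113 N (well within μ_s(m_A+m_B)g = 176.6 N).

f ≈ 113 N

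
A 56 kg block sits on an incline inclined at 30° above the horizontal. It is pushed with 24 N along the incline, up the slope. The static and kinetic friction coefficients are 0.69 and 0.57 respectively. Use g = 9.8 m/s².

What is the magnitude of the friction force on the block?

Perpendicular to the surface, N = m g cos θ = 56·9.8·cos 30° = 475.3 N.
The friction needed for equilibrium is m g sin θ − P = 274.4 − 24 = 250.4 N, measured positive up-slope.
Static friction can supply at most μ_s N = 327.9 N.
Since |250.4| ≤ 327.9 N, no slip — friction simply equals what equilibrium demands.

f ≈ 250 N (up the incline)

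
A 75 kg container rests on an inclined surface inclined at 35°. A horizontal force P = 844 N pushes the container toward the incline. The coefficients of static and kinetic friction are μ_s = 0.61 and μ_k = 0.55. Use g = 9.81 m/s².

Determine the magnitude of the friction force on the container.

f ≈ 269 N (down the incline)

Resolve perpendicular to the incline: N = m g cos θ + P sin θ = 75×9.81×cos 35° + 844×sin 35° = 1087 N.
Parallel to the incline: P cos θ − m g sin θ = 691.4 − 422 = 269.4 N; the friction needed to balance this is 269.4 N acting down the slope.
Maximum static friction: μ_s N = 0.61 × 1087 = 662.9 N.
|f_req| = 269.4 ≤ 662.9 N → the container is in equilibrium; friction equals the required value.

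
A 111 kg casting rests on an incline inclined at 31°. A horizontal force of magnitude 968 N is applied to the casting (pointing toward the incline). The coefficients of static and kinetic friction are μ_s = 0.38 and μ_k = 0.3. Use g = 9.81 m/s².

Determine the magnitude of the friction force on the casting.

f ≈ 269 N (down the incline)

Resolve perpendicular to the incline: N = m g cos θ + P sin θ = 111×9.81×cos 31° + 968×sin 31° = 1432 N.
Along the incline, the net driving force (taking up-slope positive) is P cos θ − m g sin θ = 829.7 − 560.8 = 268.9 N, so equilibrium requires friction f = -268.9 N (down-slope).
Maximum static friction: μ_s N = 0.38 × 1432 = 544.1 N.
Since 268.9 N is within the 544.1 N limit, the casting stays put and friction is exactly 269 N.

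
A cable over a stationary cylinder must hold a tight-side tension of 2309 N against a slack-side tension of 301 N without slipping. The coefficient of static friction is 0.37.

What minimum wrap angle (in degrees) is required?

T₂/T₁ = e^{μβ} → β = ln(T₂/T₁)/μ.
β = ln(2309/301)/0.37 = 2.037/0.37 = 5.507 rad.
In degrees: β = 5.507 × 180/π = 316°.

β_min ≈ 316°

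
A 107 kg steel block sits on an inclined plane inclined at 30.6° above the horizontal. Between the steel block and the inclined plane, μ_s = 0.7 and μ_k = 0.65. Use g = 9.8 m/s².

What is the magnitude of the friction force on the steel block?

f ≈ 534 N (up the incline)

Normal force: N = m g cos θ = 107 × 9.8 × cos 30.6° = 902.6 N.
Along the slope the weight component is m g sin θ = 533.8 N; friction must supply exactly this, acting up-slope.
The static-friction ceiling is μ_s N = 0.7 × 902.6 = 631.8 N.
Since |533.8| ≤ 631.8 N, the steel block remains in static equilibrium and friction takes exactly the required value.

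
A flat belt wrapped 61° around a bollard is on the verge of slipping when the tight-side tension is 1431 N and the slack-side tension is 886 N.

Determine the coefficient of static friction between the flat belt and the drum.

μ ≈ 0.45

T₂/T₁ = e^{μβ} → μ = ln(T₂/T₁)/β.
β = 61° = 1.065 rad.
μ = ln(1431/886)/1.065 = ln(1.615)/1.065 = 0.45.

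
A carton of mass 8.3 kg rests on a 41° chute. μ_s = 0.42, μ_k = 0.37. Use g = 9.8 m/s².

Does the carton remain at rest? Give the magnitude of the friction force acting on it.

f ≈ 22.7 N

N = m g cos θ = 61.4 N.
Down-slope weight component: m g sin θ = 53.4 N.
μ_s N = 25.8 N.
53.4 > 25.8 N, so it slides; kinetic friction f = μ_k N = 0.37×61.4 = 22.7 N.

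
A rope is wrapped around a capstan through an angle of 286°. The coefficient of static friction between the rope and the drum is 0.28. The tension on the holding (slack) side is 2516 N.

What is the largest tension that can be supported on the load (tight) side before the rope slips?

At impending slip the capstan equation gives T₂/T₁ = e^{μβ} with β in radians.
β = 286° × π/180 = 4.992 rad.
e^{μβ} = e^{0.28×4.992} = 4.046.
T₂ = T₁ · e^{μβ} = 2516 × 4.046 = 10200 N.

T_max ≈ 10200 N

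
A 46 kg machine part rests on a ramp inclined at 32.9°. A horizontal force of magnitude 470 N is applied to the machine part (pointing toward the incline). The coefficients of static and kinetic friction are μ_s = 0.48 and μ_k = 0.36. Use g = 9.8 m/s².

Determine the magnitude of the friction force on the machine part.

Normal direction: N = m g cos θ + P sin θ = 633.8 N.
Along the incline, the net driving force (taking up-slope positive) is P cos θ − m g sin θ = 394.6 − 244.9 = 149.8 N, so equilibrium requires friction f = -149.8 N (down-slope).
The limit of static friction is μ_s N = 304.2 N.
|f_req| = 149.8 ≤ 304.2 N → the machine part is in equilibrium; friction equals the required value.

f ≈ 150 N (down the incline)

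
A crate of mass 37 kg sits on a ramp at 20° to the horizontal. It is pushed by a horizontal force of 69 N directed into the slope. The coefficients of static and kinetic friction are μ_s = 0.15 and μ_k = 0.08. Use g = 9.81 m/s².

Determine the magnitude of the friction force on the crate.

f ≈ 29.2 N (up the incline)

The horizontal push has a component P sin θ into the surface, so N = m g cos θ + P sin θ = 341.1 + 23.6 = 364.7 N.
Parallel to the incline: P cos θ − m g sin θ = 64.84 − 124.1 = -59.3 N; the friction needed to balance this is 59.3 N acting up the slope.
Maximum static friction: μ_s N = 0.15 × 364.7 = 54.7 N.
The required 59.3 N exceeds the static limit, so the crate slides down-slope and f = μ_k N = 0.08×364.7 = 29.2 N.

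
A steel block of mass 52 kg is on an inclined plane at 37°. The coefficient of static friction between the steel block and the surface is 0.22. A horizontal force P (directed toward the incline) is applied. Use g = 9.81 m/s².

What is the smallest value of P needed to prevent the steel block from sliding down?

The steel block tends to slide down (tan θ > μ_s), so at the point of impending slip friction acts up-slope at its limit: f = μ_s N.
Perpendicular to the incline: N = m g cos θ + P sin θ.
Along the incline: P cos θ + μ_s N = m g sin θ, i.e. P cos θ + μ_s (m g cos θ + P sin θ) = m g sin θ.
Solving, P (cos θ + μ_s sin θ) = m g (sin θ − μ_s cos θ), so P = 510×0.4261/0.931 = 233 N.

P_min ≈ 233 N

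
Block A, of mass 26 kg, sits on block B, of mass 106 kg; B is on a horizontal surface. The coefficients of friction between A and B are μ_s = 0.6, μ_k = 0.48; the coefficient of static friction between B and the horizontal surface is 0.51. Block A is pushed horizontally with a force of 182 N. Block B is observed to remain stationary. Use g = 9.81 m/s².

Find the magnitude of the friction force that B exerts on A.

Between the blocks, N₁ = m_A g = 255.1 N.
So the A–B interface can sustain at most μ_s N₁ = 153 N of static friction.
Since P = 182 N > 153 N, A slides on B; the A–B friction is kinetic: f₁ = μ_k N₁ = 0.48×255.1 = 122 N.
B experiences an equal 122 N forward from A (third law). B is in equilibrium, so the floor supplies f₂ = 122 N of static friction (limit μ_s(m_A+m_B)g = 660.4 N, not exceeded).

f ≈ 122 N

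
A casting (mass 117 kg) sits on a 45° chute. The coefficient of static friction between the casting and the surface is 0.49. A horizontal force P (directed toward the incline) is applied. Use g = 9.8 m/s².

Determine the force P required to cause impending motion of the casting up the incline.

P ≈ 3350 N

At impending motion up the slope, friction acts down-slope at its limit: f = μ_s N.
Perpendicular to the incline: N = m g cos θ + P sin θ.
Along the incline: P cos θ = m g sin θ + μ_s N = m g sin θ + μ_s (m g cos θ + P sin θ).
Solving, P (cos θ − μ_s sin θ) = m g (sin θ + μ_s cos θ), so P = 117×9.8×(sin 45° + 0.49 cos 45°)/(cos 45° − 0.49 sin 45°) = 1150×1.054/0.3606 = 3350 N.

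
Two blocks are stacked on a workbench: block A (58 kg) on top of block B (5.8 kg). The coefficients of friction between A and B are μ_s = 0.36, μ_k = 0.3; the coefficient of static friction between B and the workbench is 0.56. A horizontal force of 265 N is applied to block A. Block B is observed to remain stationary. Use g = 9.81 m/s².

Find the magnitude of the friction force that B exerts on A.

Between the blocks, N₁ = m_A g = 569 N.
So the A–B interface can sustain at most μ_s N₁ = 204.8 N of static friction.
Since P = 265 N > 204.8 N, A slides on B; the A–B friction is kinetic: f₁ = μ_k N₁ = 0.3×569 = 171 N.
By Newton's third law B feels 171 N forward from A. With B stationary, the floor's static friction on B balances it: f₂ = 171 N (well within μ_s(m_A+m_B)g = 350.5 N).

f ≈ 171 N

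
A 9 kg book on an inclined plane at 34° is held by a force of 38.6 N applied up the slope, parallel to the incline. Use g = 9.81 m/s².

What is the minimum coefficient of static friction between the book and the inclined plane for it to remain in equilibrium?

μ_s,min ≈ 0.147

N = m g cos θ = 73.2 N.
Friction must make up the shortfall along the incline: f = m g sin θ − P = 49.37 − 38.6 = 10.77 N.
At the threshold f = μ_s N, so μ_s,min = 10.77/73.2 = 0.147.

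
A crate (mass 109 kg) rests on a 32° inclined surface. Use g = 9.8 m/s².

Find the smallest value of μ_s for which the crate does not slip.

μ_s,min ≈ 0.625

At the slip threshold m g sin θ = μ_s m g cos θ, so μ_s,min = tan θ.
μ_s,min = tan 32° = 0.625.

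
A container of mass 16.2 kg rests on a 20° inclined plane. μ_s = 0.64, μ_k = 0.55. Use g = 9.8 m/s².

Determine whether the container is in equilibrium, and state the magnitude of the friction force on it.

f ≈ 54.3 N

N = m g cos θ = 149 N.
Down-slope weight component: m g sin θ = 54.3 N.
μ_s N = 95.5 N.
54.3 ≤ 95.5 N, so it stays put; friction = 54.3 N.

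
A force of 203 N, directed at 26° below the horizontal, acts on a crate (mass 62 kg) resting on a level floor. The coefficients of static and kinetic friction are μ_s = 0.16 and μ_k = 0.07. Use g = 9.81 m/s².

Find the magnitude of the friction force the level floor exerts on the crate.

f ≈ 48.8 N

The vertical component of P adds to the normal force: N = m g + P sin α = 608.2 + 88.99 = 697.2 N.
For equilibrium, f = P cos α = 203×cos 26° = 182.5 N.
μ_s N = 0.16 × 697.2 = 111.6 N.
The required friction exceeds μ_s N, so the crate moves and f = μ_k N = 48.8 N.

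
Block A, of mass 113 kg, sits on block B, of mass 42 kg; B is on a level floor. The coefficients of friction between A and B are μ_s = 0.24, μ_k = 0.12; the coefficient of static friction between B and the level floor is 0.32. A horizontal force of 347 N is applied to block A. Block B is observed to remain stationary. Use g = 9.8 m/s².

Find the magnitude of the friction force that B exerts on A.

Normal force at the A–B interface: N₁ = m_A g = 1107 N.
Maximum static friction on A from B: μ_s N₁ = 0.24×1107 = 265.8 N.
Since P = 347 N > 265.8 N, A slides on B; the A–B friction is kinetic: f₁ = μ_k N₁ = 0.12×1107 = 133 N.
B experiences an equal 133 N forward from A (third law). B is in equilibrium, so the floor supplies f₂ = 133 N of static friction (limit μ_s(m_A+m_B)g = 486.1 N, not exceeded).

f ≈ 133 N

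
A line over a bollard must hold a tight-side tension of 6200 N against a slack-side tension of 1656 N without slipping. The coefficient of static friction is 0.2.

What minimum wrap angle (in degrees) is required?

β_min ≈ 378°

T₂/T₁ = e^{μβ} → β = ln(T₂/T₁)/μ.
β = ln(6200/1656)/0.2 = 1.32/0.2 = 6.601 rad.
In degrees: β = 6.601 × 180/π = 378°.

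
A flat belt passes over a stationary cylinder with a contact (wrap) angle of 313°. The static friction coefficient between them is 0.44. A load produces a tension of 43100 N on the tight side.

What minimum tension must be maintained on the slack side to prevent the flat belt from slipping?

T_min ≈ 3900 N

Capstan equation at impending slip: T_tight/T_slack = e^{μβ}.
β = 313° = 5.463 rad; e^{μβ} = e^{0.44×5.463} = 11.06.
T_slack = T_tight / e^{μβ} = 43100 / 11.06 = 3900 N.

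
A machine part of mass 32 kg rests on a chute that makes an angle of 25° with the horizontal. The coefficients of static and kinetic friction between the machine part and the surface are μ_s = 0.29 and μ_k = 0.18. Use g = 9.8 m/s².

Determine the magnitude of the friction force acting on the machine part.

The normal reaction is N = m g cos θ = 284.2 N.
For equilibrium along the incline, friction must balance the weight component: f = m g sin θ = 132.5 N up the slope.
The static-friction ceiling is μ_s N = 0.29 × 284.2 = 82.42 N.
Since |132.5| > 82.42 N, static friction cannot hold it; the machine part slides down the incline and kinetic friction applies: f = μ_k N = 0.18 × 284.2 = 51.2 N.

f ≈ 51.2 N (up the incline)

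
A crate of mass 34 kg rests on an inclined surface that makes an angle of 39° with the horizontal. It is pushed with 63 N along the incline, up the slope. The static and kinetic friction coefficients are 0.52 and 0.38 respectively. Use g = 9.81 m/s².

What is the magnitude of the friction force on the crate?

The normal reaction is N = m g cos θ = 259.2 N.
For equilibrium along the incline the friction force must supply f = m g sin θ − P = 209.9 − 63 = 146.9 N (positive meaning up-slope).
Static friction can supply at most μ_s N = 134.8 N.
|146.9| exceeds 134.8 N, so the crate slips down-slope; friction is kinetic, f = μ_k N = 0.38×259.2 = 98.5 N.

f ≈ 98.5 N (up the incline)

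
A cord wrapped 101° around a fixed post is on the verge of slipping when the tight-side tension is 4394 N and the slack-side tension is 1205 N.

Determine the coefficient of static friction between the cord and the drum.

T₂/T₁ = e^{μβ} → μ = ln(T₂/T₁)/β.
β = 101° = 1.763 rad.
μ = ln(4394/1205)/1.763 = ln(3.646)/1.763 = 0.734.

μ ≈ 0.734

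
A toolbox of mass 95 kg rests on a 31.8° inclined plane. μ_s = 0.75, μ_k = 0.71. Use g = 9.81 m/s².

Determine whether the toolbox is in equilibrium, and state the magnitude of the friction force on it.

f ≈ 491 N

N = m g cos θ = 792 N.
Down-slope weight component: m g sin θ = 491 N.
μ_s N = 594 N.
491 ≤ 594 N, so it stays put; friction = 491 N.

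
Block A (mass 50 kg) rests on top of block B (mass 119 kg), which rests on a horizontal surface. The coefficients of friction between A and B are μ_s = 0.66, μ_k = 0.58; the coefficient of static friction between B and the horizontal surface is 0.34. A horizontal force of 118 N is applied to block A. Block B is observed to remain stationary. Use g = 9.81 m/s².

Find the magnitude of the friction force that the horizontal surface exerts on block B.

f ≈ 118 N

The normal force B exerts on A is simply A's weight, N₁ = 490.5 N.
Maximum static friction on A from B: μ_s N₁ = 0.66×490.5 = 323.7 N.
Since P = 118 N ≤ 323.7 N, A does not slip on B; friction on A equals P = 118 N.
By Newton's third law B feels 118 N forward from A. With B stationary, the floor's static friction on B balances it: f₂ = 118 N (well within μ_s(m_A+m_B)g = 563.7 N).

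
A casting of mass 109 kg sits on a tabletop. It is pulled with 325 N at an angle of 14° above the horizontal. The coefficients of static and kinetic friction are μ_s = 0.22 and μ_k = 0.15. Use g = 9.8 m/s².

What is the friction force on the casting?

Vertical equilibrium gives N = m g − P sin α = 989.6 N.
For equilibrium, f = P cos α = 325×cos 14° = 315.3 N.
μ_s N = 0.22 × 989.6 = 217.7 N.
The required friction exceeds μ_s N, so the casting moves and f = μ_k N = 148 N.

f ≈ 148 N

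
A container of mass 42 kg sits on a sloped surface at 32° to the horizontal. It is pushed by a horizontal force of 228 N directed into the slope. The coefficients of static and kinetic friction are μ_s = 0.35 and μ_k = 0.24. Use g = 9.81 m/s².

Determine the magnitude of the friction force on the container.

Normal direction: N = m g cos θ + P sin θ = 470.2 N.
Parallel to the incline: P cos θ − m g sin θ = 193.4 − 218.3 = -24.98 N; the friction needed to balance this is 24.98 N acting up the slope.
Maximum static friction: μ_s N = 0.35 × 470.2 = 164.6 N.
|f_req| = 24.98 ≤ 164.6 N → the container is in equilibrium; friction equals the required value.

f ≈ 25 N (up the incline)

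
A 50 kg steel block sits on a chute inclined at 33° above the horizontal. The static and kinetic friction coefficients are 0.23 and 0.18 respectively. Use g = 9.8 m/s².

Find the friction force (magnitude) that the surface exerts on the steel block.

Normal force: N = m g cos θ = 50 × 9.8 × cos 33° = 410.9 N.
Along the slope the weight component is m g sin θ = 266.9 N; friction must supply exactly this, acting up-slope.
Maximum static friction available: μ_s N = 0.23 × 410.9 = 94.52 N.
Since |266.9| > 94.52 N, static friction cannot hold it; the steel block slides down the incline and kinetic friction applies: f = μ_k N = 0.18 × 410.9 = 74 N.

f ≈ 74 N (up the incline)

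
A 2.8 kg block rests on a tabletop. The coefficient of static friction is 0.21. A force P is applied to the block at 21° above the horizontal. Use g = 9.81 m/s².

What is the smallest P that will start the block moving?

P ≈ 5.72 N

N = m g − P sin α (the pull lifts the block).
At impending slip, P cos α = μ_s N = μ_s (m g − P sin α).
Solving: P (cos α + μ_s sin α) = μ_s m g → P = 0.21×27.5/(cos 21° + 0.21 sin 21°) = 5.77/1.009 = 5.72 N.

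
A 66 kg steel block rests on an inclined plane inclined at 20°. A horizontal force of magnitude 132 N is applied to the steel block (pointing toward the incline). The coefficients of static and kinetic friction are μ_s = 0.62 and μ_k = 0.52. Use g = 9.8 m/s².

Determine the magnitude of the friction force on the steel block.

The horizontal push has a component P sin θ into the surface, so N = m g cos θ + P sin θ = 607.8 + 45.15 = 652.9 N.
Along the incline, the net driving force (taking up-slope positive) is P cos θ − m g sin θ = 124 − 221.2 = -97.18 N, so equilibrium requires friction f = 97.18 N (up-slope).
Maximum static friction: μ_s N = 0.62 × 652.9 = 404.8 N.
Since 97.18 N is within the 404.8 N limit, the steel block stays put and friction is exactly 97.2 N.

f ≈ 97.2 N (up the incline)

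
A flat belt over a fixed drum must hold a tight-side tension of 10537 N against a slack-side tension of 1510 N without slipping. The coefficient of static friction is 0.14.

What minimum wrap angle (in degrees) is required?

β_min ≈ 795°

T₂/T₁ = e^{μβ} → β = ln(T₂/T₁)/μ.
β = ln(10537/1510)/0.14 = 1.943/0.14 = 13.88 rad.
In degrees: β = 13.88 × 180/π = 795°.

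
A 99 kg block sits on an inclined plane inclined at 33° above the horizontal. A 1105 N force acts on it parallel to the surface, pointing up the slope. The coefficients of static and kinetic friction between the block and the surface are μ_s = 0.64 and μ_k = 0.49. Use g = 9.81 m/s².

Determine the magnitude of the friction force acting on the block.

f ≈ 399 N (down the incline)

Normal force: N = m g cos θ = 99 × 9.81 × cos 33° = 814.5 N.
For equilibrium along the incline the friction force must supply f = m g sin θ − P = 528.9 − 1105 = -576.1 N (positive meaning up-slope).
Maximum static friction available: μ_s N = 0.64 × 814.5 = 521.3 N.
|-576.1| exceeds 521.3 N, so the block slips up-slope; friction is kinetic, f = μ_k N = 0.49×814.5 = 399 N.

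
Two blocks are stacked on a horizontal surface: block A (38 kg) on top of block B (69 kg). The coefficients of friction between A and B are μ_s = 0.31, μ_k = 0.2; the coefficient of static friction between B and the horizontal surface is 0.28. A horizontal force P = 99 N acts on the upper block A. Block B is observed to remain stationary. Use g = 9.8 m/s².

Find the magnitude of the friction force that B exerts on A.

f ≈ 99 N

Normal force at the A–B interface: N₁ = m_A g = 372.4 N.
So the A–B interface can sustain at most μ_s N₁ = 115.4 N of static friction.
Since P = 99 N ≤ 115.4 N, A does not slip on B; friction on A equals P = 99 N.
By Newton's third law B feels 99 N forward from A. With B stationary, the floor's static friction on B balances it: f₂ = 99 N (well within μ_s(m_A+m_B)g = 293.6 N).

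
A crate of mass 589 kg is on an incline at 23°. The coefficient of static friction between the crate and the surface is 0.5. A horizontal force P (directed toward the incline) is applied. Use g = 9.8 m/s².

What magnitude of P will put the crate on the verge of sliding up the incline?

P ≈ 6770 N

At impending motion up the slope, friction acts down-slope at its limit: f = μ_s N.
Perpendicular to the incline: N = m g cos θ + P sin θ.
Along the incline: P cos θ = m g sin θ + μ_s N = m g sin θ + μ_s (m g cos θ + P sin θ).
Solving, P (cos θ − μ_s sin θ) = m g (sin θ + μ_s cos θ), so P = 589×9.8×(sin 23° + 0.5 cos 23°)/(cos 23° − 0.5 sin 23°) = 5770×0.851/0.7251 = 6770 N.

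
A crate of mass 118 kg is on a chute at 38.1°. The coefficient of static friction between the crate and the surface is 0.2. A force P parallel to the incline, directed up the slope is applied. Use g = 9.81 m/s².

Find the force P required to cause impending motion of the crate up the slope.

At impending motion up the slope, friction acts down-slope at its limit: f = μ_s N.
P is parallel to the surface, so N = m g cos θ = 911 N.
Along the incline: P = m g sin θ + μ_s N = 714 + 0.2×911 = 896 N.

P ≈ 896 N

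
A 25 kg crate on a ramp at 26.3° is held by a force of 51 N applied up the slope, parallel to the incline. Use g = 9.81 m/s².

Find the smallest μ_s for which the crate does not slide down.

μ_s,min ≈ 0.262

N = m g cos θ = 219.9 N.
Friction must make up the shortfall along the incline: f = m g sin θ − P = 108.7 − 51 = 57.66 N.
At the threshold f = μ_s N, so μ_s,min = 57.66/219.9 = 0.262.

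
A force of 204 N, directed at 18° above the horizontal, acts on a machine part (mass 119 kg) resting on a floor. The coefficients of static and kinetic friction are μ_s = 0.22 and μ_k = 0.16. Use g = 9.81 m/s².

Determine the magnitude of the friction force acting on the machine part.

The vertical component of P reduces the normal force: N = m g − P sin α = 1167 − 63.04 = 1104 N.
For equilibrium, f = P cos α = 204×cos 18° = 194 N.
The static-friction limit is μ_s N = 243 N.
194 ≤ 243 N → static; friction equals the required 194 N.

f ≈ 194 N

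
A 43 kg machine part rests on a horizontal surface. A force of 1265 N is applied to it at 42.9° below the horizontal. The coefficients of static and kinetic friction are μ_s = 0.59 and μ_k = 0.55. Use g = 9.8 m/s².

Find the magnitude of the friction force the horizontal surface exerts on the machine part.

N = m g + P sin α = 421.4 + 1265×sin 42.9° = 1283 N.
For equilibrium, f = P cos α = 1265×cos 42.9° = 926.7 N.
The static-friction limit is μ_s N = 756.7 N.
926.7 > 756.7 N → the machine part slides; f = μ_k N = 0.55×1283 = 705 N.

f ≈ 705 N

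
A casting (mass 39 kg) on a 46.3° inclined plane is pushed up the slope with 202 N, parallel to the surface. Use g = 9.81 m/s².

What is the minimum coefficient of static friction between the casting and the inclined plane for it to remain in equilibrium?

N = m g cos θ = 264.3 N.
Friction must make up the shortfall along the incline: f = m g sin θ − P = 276.6 − 202 = 74.6 N.
At the threshold f = μ_s N, so μ_s,min = 74.6/264.3 = 0.282.

μ_s,min ≈ 0.282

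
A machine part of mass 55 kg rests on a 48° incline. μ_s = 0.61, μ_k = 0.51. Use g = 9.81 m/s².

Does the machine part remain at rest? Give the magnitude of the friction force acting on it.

f ≈ 184 N

N = m g cos θ = 361 N.
Down-slope weight component: m g sin θ = 401 N.
μ_s N = 220 N.
401 > 220 N, so it slides; kinetic friction f = μ_k N = 0.51×361 = 184 N.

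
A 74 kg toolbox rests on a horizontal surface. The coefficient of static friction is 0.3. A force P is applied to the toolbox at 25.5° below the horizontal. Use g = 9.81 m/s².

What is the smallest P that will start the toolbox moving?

P ≈ 282 N

N = m g + P sin α (the push presses the toolbox into the horizontal surface).
At impending slip, P cos α = μ_s N = μ_s (m g + P sin α).
Solving: P (cos α − μ_s sin α) = μ_s m g → P = 0.3×726/(cos 25.5° − 0.3 sin 25.5°) = 218/0.7734 = 282 N.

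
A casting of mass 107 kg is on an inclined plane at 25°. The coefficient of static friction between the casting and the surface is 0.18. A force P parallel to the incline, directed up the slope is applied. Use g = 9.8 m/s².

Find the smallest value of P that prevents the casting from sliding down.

P_min ≈ 272 N

The casting tends to slide down (tan θ > μ_s), so at the point of impending slip friction acts up-slope at its limit: f = μ_s N.
P is parallel to the surface, so N = m g cos θ = 950 N.
Along the incline: P + μ_s N = m g sin θ, so P = 443 − 0.18×950 = 272 N.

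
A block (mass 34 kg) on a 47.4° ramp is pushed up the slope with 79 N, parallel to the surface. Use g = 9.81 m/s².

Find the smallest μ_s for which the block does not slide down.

μ_s,min ≈ 0.738

N = m g cos θ = 225.8 N.
Friction must make up the shortfall along the incline: f = m g sin θ − P = 245.5 − 79 = 166.5 N.
At the threshold f = μ_s N, so μ_s,min = 166.5/225.8 = 0.738.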